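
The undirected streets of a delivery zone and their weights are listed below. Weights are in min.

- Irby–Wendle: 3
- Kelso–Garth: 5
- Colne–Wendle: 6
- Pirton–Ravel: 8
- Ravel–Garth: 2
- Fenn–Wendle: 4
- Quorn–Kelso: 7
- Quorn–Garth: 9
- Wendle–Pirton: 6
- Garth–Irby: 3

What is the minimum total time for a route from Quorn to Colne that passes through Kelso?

24 min

Best Quorn to Kelso: Quorn → Kelso costing 7
Shortest Kelso→Colne: Kelso → Garth → Irby → Wendle → Colne = 17
Total via Kelso: 7 + 17 = 24 min.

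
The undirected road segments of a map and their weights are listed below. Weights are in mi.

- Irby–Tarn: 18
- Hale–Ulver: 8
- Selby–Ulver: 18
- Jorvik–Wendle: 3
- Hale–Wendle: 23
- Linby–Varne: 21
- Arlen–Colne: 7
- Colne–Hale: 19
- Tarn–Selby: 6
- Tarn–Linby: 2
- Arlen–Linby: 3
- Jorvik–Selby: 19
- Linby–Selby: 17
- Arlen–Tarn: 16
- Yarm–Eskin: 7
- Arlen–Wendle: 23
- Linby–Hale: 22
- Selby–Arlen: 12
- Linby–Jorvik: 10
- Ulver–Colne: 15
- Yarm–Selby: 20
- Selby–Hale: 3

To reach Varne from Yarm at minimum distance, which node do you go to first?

Compare a few routes:
Yarm - Selby - Linby - Varne: 20+17+21 = 58
Yarm - Selby - Tarn - Linby - Varne: 20+6+2+21 = 49
Yarm - Selby - Arlen - Linby - Varne: 20+12+3+21 = 56
Yarm - Selby - Hale - Linby - Varne: 20+3+22+21 = 66
Cheapest is Yarm - Selby - Tarn - Linby - Varne at 49 mi.
So from Yarm the first move is to Selby.

Selby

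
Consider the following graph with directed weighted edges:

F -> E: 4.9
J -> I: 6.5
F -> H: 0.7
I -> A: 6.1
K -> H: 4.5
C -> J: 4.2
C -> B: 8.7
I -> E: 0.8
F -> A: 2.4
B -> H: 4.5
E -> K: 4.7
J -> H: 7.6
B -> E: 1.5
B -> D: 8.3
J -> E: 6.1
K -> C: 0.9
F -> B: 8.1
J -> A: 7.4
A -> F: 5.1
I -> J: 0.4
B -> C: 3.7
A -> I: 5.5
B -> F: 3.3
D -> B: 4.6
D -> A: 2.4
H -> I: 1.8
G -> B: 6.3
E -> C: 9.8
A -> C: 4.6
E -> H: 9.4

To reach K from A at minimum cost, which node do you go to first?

Compare a few routes:
A–F–H–I–E–K: 5.1+0.7+1.8+0.8+4.7 = 13.1
A–F–E–K: 5.1+4.9+4.7 = 14.7
A–I–E–K: 5.5+0.8+4.7 = 11
Cheapest is A–I–E–K at 11.
So from A the first move is to I.

I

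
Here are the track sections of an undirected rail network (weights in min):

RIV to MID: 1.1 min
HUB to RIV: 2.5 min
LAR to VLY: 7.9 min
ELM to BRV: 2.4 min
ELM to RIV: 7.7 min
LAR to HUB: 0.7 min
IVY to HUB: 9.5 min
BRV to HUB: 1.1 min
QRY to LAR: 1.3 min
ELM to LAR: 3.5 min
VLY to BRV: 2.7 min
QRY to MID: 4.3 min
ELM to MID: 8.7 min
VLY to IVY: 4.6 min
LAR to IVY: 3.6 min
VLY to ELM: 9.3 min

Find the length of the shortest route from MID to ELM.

7.1 min

Running Dijkstra from MID:
MID: 0
RIV: 1.1  (via MID)
HUB: 3.6  (via RIV)
QRY: 4.3  (via MID)
LAR: 4.3  (via HUB)
BRV: 4.7  (via HUB)
ELM: 7.1  (via BRV)
Shortest route: MID → RIV → HUB → BRV → ELM = 7.1 min.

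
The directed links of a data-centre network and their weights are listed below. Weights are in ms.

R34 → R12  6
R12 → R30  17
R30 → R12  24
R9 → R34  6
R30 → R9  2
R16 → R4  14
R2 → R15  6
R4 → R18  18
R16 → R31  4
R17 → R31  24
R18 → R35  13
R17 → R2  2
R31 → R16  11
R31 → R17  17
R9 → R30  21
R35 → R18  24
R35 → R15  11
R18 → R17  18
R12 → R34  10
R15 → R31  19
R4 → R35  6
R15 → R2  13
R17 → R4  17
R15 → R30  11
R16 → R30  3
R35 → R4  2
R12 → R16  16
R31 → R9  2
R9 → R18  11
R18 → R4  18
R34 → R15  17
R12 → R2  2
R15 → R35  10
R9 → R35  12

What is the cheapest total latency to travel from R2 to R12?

Enumerating some paths:
R2–R15–R30–R9–R34–R12: 6+11+2+6+6 = 31
R2–R15–R31–R9–R34–R12: 6+19+2+6+6 = 39
Cheapest is R2–R15–R30–R9–R34–R12 at 31 ms.

31 ms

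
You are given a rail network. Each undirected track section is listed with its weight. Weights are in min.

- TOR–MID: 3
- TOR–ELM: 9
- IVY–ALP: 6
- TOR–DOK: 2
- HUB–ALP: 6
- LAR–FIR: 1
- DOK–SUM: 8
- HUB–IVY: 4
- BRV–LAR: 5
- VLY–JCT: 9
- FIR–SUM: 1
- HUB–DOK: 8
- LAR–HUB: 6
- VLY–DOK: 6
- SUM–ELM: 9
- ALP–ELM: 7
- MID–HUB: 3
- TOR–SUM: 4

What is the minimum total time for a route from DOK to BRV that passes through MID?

Best DOK to MID: DOK–TOR–MID costing 5
Best MID to BRV: MID–HUB–LAR–BRV costing 14
Total via MID: 5 + 14 = 19 min.

19 min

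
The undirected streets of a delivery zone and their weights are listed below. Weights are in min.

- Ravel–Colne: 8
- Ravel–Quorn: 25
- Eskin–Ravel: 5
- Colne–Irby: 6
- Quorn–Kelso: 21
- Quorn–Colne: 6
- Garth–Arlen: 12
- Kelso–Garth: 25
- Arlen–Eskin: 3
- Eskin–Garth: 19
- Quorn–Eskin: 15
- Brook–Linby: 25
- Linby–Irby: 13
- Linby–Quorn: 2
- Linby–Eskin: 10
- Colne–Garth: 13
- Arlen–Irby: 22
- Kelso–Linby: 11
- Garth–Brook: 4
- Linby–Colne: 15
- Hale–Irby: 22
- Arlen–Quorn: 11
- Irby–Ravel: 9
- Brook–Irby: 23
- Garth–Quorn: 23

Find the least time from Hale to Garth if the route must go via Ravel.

51 min

Shortest Hale→Ravel: Hale → Irby → Ravel = 31
Best Ravel to Garth: Ravel → Eskin → Arlen → Garth costing 20
Total via Ravel: 31 + 20 = 51 min.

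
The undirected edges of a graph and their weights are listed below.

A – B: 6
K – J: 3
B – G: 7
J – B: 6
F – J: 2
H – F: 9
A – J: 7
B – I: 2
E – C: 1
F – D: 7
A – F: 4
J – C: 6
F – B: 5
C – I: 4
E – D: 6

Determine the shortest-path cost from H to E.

18

Running Dijkstra from H:
H: 0
F: 9  (via H)
J: 11  (via F)
A: 13  (via F)
B: 14  (via F)
K: 14  (via J)
D: 16  (via F)
I: 16  (via B)
C: 17  (via J)
E: 18  (via C)
Shortest route: H → F → J → C → E = 18.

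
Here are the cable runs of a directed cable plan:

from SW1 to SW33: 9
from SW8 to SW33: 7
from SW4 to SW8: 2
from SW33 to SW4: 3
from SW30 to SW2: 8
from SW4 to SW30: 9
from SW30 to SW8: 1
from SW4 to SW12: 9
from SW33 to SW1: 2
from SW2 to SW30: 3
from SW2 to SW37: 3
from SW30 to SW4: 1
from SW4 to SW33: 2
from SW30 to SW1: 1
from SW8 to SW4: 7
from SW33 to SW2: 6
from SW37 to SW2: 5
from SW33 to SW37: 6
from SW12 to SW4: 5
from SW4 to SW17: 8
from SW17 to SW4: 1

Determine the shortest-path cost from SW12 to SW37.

Compare a few routes:
SW12–SW4–SW8–SW33–SW37: 5+2+7+6 = 20
SW12–SW4–SW33–SW2–SW37: 5+2+6+3 = 16
SW12–SW4–SW8–SW33–SW2–SW37: 5+2+7+6+3 = 23
SW12–SW4–SW33–SW37: 5+2+6 = 13
Cheapest is SW12–SW4–SW33–SW37 at 13.

13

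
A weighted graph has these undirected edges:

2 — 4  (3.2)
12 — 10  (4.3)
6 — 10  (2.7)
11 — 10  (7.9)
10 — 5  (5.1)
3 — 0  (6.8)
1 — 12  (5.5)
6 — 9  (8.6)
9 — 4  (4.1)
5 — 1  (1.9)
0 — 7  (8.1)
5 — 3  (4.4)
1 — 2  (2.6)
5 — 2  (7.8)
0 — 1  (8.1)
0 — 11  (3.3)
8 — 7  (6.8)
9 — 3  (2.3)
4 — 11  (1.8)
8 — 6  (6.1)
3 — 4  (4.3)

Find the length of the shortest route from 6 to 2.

Enumerating some paths:
6 - 10 - 11 - 4 - 2: 2.7+7.9+1.8+3.2 = 15.6
6 - 10 - 12 - 1 - 2: 2.7+4.3+5.5+2.6 = 15.1
6 - 10 - 5 - 1 - 2: 2.7+5.1+1.9+2.6 = 12.3
The minimum is 12.3 via 6 - 10 - 5 - 1 - 2.

12.3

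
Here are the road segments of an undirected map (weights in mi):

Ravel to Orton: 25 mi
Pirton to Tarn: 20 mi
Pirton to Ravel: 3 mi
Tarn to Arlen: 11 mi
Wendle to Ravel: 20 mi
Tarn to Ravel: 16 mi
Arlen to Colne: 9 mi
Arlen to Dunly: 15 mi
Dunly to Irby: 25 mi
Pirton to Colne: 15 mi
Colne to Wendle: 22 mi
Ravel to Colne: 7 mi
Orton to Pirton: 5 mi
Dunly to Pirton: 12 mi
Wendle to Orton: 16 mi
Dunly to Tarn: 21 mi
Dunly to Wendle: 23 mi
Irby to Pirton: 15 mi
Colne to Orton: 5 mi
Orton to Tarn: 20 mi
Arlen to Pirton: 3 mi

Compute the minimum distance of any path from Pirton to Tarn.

Compare a few routes:
Pirton → Ravel → Tarn: 3+16 = 19
Pirton → Arlen → Tarn: 3+11 = 14
Cheapest is Pirton → Arlen → Tarn at 14 mi.

14 mi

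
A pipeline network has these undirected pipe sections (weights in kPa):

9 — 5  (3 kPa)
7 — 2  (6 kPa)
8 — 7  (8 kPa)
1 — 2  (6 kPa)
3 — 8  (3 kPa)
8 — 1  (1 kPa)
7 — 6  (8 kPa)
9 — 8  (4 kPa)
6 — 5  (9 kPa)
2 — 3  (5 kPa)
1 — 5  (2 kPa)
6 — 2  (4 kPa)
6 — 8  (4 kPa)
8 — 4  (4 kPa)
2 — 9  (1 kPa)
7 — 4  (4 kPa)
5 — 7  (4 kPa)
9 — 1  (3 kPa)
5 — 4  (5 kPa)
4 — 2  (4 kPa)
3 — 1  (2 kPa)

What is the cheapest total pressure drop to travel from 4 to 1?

5 kPa

Candidate routes:
4–8–1: 4+1 = 5
4–5–1: 5+2 = 7
4–2–9–1: 4+1+3 = 8
Cheapest is 4–8–1 at 5 kPa.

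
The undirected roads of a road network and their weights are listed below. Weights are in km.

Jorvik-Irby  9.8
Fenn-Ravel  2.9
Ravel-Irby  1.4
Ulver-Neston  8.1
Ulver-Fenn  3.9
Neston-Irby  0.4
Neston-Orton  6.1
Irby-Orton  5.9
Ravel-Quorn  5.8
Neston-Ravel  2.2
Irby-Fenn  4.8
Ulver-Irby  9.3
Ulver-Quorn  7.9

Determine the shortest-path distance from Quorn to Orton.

Running Dijkstra from Quorn:
Quorn: 0
Ravel: 5.8  (via Quorn)
Irby: 7.2  (via Ravel)
Neston: 7.6  (via Irby)
Ulver: 7.9  (via Quorn)
Fenn: 8.7  (via Ravel)
Orton: 13.1  (via Irby)
Shortest route: Quorn–Ravel–Irby–Orton = 13.1 km.

13.1 km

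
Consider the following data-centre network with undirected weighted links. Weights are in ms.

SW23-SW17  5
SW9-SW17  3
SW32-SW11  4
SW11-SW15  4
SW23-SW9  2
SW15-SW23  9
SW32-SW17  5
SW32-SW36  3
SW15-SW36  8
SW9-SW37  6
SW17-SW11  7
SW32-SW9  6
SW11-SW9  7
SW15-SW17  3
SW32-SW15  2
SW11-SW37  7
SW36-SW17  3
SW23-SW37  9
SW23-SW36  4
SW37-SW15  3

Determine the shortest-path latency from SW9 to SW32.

Running Dijkstra from SW9:
SW9: 0
SW23: 2  (via SW9)
SW17: 3  (via SW9)
SW15: 6  (via SW17)
SW37: 6  (via SW9)
SW36: 6  (via SW23)
SW32: 6  (via SW9)
Shortest route: SW9 → SW32 = 6 ms.

6 ms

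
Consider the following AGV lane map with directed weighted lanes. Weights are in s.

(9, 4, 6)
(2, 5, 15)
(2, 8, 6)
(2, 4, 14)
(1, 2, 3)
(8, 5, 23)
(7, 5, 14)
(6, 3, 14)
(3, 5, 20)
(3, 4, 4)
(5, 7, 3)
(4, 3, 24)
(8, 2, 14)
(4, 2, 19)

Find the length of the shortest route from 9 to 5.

Compare a few routes:
9 - 4 - 3 - 5: 6+24+20 = 50
9 - 4 - 2 - 5: 6+19+15 = 40
The minimum is 40 s via 9 - 4 - 2 - 5.

40 s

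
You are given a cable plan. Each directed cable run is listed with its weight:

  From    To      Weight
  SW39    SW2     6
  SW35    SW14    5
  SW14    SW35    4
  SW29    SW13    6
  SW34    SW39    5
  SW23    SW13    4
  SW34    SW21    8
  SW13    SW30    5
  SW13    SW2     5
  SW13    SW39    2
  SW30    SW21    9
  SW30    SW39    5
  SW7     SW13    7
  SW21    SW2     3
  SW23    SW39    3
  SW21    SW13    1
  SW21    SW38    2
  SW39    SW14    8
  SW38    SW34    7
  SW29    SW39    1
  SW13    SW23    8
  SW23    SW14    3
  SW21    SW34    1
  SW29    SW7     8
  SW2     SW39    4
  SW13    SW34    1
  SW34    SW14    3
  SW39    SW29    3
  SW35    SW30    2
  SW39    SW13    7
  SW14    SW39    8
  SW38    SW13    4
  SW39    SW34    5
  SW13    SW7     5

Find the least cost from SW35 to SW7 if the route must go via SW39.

Shortest SW35→SW39: SW35 → SW30 → SW39 = 7
Shortest SW39→SW7: SW39 → SW29 → SW7 = 11
Total via SW39: 7 + 11 = 18.

18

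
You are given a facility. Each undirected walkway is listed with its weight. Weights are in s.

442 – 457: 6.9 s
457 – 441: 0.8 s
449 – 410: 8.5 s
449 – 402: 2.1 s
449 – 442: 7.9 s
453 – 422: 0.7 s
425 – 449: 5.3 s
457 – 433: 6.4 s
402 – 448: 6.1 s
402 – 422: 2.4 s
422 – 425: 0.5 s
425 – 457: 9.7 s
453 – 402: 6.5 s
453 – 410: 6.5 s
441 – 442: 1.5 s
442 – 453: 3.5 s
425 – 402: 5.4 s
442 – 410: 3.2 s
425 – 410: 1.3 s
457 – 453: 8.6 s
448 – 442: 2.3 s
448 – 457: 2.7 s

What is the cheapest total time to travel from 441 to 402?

8.1 s

Compare a few routes:
441 - 442 - 410 - 425 - 422 - 402: 1.5+3.2+1.3+0.5+2.4 = 8.9
441 - 442 - 453 - 422 - 402: 1.5+3.5+0.7+2.4 = 8.1
441 - 457 - 448 - 402: 0.8+2.7+6.1 = 9.6
The minimum is 8.1 s via 441 - 442 - 453 - 422 - 402.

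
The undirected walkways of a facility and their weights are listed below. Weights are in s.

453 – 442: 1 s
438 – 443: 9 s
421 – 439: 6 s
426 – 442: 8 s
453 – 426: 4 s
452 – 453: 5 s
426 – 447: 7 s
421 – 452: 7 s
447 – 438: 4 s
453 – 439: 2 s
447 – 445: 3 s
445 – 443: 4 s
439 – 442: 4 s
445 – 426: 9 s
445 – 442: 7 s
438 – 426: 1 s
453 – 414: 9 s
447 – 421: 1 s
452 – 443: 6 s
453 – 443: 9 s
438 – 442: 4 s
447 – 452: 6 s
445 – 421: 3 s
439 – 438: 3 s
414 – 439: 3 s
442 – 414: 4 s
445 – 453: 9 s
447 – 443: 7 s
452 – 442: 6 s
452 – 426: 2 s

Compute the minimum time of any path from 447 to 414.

10 s

Compare a few routes:
447 → 438 → 442 → 414: 4+4+4 = 12
447 → 421 → 439 → 414: 1+6+3 = 10
Cheapest is 447 → 421 → 439 → 414 at 10 s.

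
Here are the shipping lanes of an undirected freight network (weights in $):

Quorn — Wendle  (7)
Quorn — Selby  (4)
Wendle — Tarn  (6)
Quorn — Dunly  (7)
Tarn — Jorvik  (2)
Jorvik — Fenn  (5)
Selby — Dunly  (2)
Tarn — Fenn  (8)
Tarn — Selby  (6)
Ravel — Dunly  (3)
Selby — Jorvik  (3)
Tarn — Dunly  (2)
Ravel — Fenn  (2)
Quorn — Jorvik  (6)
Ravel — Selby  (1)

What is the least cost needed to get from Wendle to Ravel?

$11

Compare a few routes:
Wendle–Tarn–Jorvik–Selby–Ravel: 6+2+3+1 = 12
Wendle–Quorn–Selby–Ravel: 7+4+1 = 12
Wendle–Tarn–Dunly–Ravel: 6+2+3 = 11
Wendle–Tarn–Selby–Ravel: 6+6+1 = 13
The minimum is $11 via Wendle–Tarn–Dunly–Ravel.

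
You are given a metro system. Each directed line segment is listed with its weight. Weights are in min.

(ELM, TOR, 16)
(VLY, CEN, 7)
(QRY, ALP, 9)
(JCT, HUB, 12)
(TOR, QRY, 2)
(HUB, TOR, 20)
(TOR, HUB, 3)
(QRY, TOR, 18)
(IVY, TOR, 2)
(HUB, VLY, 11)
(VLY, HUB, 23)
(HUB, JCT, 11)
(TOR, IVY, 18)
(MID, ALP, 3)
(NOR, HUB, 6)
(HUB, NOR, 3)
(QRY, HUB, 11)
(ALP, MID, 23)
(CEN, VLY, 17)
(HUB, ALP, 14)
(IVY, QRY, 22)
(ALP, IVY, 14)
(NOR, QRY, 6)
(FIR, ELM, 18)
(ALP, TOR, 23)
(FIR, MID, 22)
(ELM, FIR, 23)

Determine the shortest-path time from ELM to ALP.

Running Dijkstra from ELM:
ELM: 0
TOR: 16  (via ELM)
QRY: 18  (via TOR)
HUB: 19  (via TOR)
NOR: 22  (via HUB)
FIR: 23  (via ELM)
ALP: 27  (via QRY)
Shortest route: ELM → TOR → QRY → ALP = 27 min.

27 min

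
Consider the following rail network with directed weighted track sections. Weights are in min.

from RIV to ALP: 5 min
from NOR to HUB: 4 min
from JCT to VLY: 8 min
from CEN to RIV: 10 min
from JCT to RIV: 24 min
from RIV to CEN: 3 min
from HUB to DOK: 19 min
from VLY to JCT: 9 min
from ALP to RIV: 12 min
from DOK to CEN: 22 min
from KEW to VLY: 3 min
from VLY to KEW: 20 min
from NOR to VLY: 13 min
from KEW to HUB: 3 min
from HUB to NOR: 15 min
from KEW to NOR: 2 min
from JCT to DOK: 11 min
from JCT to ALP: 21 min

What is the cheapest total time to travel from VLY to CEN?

Shortest distances from VLY:
VLY: 0
JCT: 9  (via VLY)
DOK: 20  (via JCT)
KEW: 20  (via VLY)
NOR: 22  (via KEW)
HUB: 23  (via KEW)
ALP: 30  (via JCT)
RIV: 33  (via JCT)
CEN: 36  (via RIV)
Shortest route: VLY–JCT–RIV–CEN = 36 min.

36 min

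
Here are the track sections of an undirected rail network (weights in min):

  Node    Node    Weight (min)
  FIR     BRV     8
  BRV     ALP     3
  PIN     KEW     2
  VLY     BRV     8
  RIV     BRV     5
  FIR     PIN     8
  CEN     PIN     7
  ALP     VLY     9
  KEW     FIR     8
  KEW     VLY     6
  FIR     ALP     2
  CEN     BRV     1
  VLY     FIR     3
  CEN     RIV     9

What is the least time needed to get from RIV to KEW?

Settle nodes by increasing distance from RIV:
RIV: 0
BRV: 5  (via RIV)
CEN: 6  (via BRV)
ALP: 8  (via BRV)
FIR: 10  (via ALP)
PIN: 13  (via CEN)
VLY: 13  (via BRV)
KEW: 15  (via PIN)
Shortest route: RIV → BRV → CEN → PIN → KEW = 15 min.

15 min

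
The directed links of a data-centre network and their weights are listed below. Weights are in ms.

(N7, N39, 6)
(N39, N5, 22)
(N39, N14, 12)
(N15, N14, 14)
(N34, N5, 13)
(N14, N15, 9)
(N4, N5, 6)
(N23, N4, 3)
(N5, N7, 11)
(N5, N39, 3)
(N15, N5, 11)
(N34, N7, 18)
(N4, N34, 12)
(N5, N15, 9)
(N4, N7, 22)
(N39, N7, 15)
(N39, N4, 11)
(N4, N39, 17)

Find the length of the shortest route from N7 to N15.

27 ms

Compare a few routes:
N7 - N39 - N4 - N34 - N5 - N15: 6+11+12+13+9 = 51
N7 - N39 - N14 - N15: 6+12+9 = 27
N7 - N39 - N5 - N15: 6+22+9 = 37
N7 - N39 - N4 - N5 - N15: 6+11+6+9 = 32
The minimum is 27 ms via N7 - N39 - N14 - N15.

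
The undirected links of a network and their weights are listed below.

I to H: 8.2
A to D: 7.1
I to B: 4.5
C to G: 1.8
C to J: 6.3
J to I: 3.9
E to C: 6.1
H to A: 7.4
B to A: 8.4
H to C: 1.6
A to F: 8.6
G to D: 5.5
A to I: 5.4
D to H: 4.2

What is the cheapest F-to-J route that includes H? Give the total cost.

Best F to H: F–A–H costing 16
Shortest H→J: H–C–J = 7.9
Total via H: 16 + 7.9 = 23.9.

23.9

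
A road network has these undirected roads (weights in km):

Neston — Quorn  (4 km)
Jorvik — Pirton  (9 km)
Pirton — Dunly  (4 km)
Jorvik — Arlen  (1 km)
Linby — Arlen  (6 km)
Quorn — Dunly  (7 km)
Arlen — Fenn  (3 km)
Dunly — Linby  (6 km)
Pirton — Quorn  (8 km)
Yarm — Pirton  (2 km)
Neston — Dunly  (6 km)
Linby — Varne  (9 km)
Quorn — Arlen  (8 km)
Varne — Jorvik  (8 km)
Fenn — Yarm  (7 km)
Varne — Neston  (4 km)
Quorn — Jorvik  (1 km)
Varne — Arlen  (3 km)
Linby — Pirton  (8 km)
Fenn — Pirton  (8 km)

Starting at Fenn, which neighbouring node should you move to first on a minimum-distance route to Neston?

Arlen

Candidate routes:
Fenn → Arlen → Jorvik → Quorn → Neston: 3+1+1+4 = 9
Fenn → Arlen → Varne → Neston: 3+3+4 = 10
The minimum is 9 km via Fenn → Arlen → Jorvik → Quorn → Neston.
So from Fenn the first move is to Arlen.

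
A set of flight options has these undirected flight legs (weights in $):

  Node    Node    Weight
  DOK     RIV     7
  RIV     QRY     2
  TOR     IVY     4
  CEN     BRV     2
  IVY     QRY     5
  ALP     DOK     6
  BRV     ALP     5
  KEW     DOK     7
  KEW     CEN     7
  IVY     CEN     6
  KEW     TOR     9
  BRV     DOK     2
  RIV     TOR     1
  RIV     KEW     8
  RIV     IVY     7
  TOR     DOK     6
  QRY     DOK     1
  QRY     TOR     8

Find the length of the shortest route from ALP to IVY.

Candidate routes:
ALP → BRV → CEN → IVY: 5+2+6 = 13
ALP → DOK → QRY → IVY: 6+1+5 = 12
ALP → DOK → QRY → RIV → TOR → IVY: 6+1+2+1+4 = 14
ALP → BRV → DOK → QRY → IVY: 5+2+1+5 = 13
Cheapest is ALP → DOK → QRY → IVY at $12.

$12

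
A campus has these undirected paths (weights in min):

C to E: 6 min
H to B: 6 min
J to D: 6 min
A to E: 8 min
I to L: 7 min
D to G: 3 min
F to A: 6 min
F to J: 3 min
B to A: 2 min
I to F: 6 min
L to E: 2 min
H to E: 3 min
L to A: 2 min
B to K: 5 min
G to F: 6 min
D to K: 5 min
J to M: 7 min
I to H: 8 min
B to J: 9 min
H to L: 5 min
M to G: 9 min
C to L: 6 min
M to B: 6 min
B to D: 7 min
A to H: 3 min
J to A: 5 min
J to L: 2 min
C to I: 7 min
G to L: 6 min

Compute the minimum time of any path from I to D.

15 min

Compare a few routes:
I–F–J–D: 6+3+6 = 15
I–L–G–D: 7+6+3 = 16
The minimum is 15 min via I–F–J–D.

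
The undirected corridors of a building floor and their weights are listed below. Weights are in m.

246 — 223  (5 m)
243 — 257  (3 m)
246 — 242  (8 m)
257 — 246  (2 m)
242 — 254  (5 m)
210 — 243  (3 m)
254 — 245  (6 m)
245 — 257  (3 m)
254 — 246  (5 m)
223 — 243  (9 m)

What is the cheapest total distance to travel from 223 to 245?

10 m

Compare a few routes:
223–246–257–245: 5+2+3 = 10
223–243–257–245: 9+3+3 = 15
The minimum is 10 m via 223–246–257–245.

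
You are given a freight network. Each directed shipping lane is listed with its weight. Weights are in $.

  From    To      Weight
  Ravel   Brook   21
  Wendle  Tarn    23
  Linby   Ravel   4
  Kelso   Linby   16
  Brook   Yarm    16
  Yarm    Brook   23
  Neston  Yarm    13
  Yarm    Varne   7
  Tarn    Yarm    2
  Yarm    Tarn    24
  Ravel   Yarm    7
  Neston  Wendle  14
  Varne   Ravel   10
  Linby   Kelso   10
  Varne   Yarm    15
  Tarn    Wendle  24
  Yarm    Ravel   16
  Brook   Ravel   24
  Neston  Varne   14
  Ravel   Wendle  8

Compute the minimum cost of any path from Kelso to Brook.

Settle nodes by increasing distance from Kelso:
Kelso: 0
Linby: 16  (via Kelso)
Ravel: 20  (via Linby)
Yarm: 27  (via Ravel)
Wendle: 28  (via Ravel)
Varne: 34  (via Yarm)
Brook: 41  (via Ravel)
Shortest route: Kelso–Linby–Ravel–Brook = $41.

$41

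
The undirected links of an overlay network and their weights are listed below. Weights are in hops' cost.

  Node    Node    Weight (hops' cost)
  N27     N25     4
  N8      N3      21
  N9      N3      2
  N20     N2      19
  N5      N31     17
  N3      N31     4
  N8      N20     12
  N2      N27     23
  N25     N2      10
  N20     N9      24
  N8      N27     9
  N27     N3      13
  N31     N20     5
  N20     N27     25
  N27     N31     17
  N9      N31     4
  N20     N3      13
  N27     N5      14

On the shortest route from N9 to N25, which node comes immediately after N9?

N3

Compare a few routes:
N9 - N31 - N3 - N27 - N25: 4+4+13+4 = 25
N9 - N3 - N27 - N25: 2+13+4 = 19
N9 - N31 - N27 - N25: 4+17+4 = 25
Cheapest is N9 - N3 - N27 - N25 at 19 hops' cost.
So from N9 the first move is to N3.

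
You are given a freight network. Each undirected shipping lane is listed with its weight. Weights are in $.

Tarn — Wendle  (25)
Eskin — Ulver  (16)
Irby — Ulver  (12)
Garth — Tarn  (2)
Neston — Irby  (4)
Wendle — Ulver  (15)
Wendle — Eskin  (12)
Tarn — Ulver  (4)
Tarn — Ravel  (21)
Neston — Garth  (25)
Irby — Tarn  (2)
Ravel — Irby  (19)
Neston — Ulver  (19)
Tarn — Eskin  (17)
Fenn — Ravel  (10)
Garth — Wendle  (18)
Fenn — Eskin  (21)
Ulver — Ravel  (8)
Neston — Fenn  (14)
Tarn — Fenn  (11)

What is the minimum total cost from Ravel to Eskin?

$24

Candidate routes:
Ravel–Ulver–Eskin: 8+16 = 24
Ravel–Ulver–Tarn–Eskin: 8+4+17 = 29
The minimum is $24 via Ravel–Ulver–Eskin.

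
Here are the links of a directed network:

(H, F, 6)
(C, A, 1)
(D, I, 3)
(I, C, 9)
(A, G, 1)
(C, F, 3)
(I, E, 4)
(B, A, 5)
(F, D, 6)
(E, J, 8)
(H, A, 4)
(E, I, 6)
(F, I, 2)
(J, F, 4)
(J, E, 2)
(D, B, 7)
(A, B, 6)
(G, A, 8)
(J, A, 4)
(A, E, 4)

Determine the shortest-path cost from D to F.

15

Settle nodes by increasing distance from D:
D: 0
I: 3  (via D)
B: 7  (via D)
E: 7  (via I)
A: 12  (via B)
C: 12  (via I)
G: 13  (via A)
F: 15  (via C)
Shortest route: D → I → C → F = 15.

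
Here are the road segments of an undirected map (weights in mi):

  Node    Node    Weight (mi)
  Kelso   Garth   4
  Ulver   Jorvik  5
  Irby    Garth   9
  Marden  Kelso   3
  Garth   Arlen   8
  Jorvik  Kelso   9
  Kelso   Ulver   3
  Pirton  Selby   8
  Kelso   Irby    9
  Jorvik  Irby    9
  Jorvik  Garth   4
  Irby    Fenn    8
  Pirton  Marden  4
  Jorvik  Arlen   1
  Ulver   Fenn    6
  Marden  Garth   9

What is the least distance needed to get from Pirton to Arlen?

Settle nodes by increasing distance from Pirton:
Pirton: 0
Marden: 4  (via Pirton)
Kelso: 7  (via Marden)
Selby: 8  (via Pirton)
Ulver: 10  (via Kelso)
Garth: 11  (via Kelso)
Jorvik: 15  (via Ulver)
Irby: 16  (via Kelso)
Arlen: 16  (via Jorvik)
Shortest route: Pirton → Marden → Kelso → Ulver → Jorvik → Arlen = 16 mi.

16 mi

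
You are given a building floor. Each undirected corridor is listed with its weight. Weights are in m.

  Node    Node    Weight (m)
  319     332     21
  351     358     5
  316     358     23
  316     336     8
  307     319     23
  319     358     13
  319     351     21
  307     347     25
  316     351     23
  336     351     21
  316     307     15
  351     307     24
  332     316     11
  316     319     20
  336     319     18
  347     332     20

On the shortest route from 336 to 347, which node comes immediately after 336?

Enumerating some paths:
336–316–307–347: 8+15+25 = 48
336–316–332–347: 8+11+20 = 39
The minimum is 39 m via 336–316–332–347.
So from 336 the first move is to 316.

316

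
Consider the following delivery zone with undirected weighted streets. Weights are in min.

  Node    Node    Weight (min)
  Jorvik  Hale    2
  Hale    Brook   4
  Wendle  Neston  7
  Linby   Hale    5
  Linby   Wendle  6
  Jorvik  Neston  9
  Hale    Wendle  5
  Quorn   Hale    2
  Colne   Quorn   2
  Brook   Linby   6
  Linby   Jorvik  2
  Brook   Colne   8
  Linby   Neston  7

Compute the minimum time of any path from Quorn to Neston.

13 min

Candidate routes:
Quorn → Hale → Wendle → Neston: 2+5+7 = 14
Quorn → Hale → Jorvik → Neston: 2+2+9 = 13
Quorn → Hale → Linby → Neston: 2+5+7 = 14
Cheapest is Quorn → Hale → Jorvik → Neston at 13 min.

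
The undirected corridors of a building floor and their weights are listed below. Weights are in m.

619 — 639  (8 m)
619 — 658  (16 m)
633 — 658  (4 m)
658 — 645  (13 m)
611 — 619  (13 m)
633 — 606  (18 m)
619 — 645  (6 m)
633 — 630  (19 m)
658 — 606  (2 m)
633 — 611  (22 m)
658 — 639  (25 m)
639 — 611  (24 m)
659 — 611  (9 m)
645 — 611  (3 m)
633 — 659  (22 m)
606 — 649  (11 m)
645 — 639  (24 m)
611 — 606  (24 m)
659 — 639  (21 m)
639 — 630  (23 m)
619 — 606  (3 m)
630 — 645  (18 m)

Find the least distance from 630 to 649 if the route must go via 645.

38 m

Shortest 630→645: 630 → 645 = 18
Best 645 to 649: 645 → 619 → 606 → 649 costing 20
Total via 645: 18 + 20 = 38 m.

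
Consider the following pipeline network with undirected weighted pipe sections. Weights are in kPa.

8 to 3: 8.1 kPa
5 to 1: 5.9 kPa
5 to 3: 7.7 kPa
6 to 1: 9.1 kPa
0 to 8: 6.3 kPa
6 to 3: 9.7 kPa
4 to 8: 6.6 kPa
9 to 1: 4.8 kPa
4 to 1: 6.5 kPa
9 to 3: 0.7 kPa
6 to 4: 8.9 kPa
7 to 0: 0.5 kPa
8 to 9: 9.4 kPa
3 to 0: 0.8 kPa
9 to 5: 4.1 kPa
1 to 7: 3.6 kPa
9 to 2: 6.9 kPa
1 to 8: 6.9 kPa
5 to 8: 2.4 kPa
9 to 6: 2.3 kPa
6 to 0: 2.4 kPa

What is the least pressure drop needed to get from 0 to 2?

Shortest distances from 0:
0: 0
7: 0.5  (via 0)
3: 0.8  (via 0)
9: 1.5  (via 3)
6: 2.4  (via 0)
1: 4.1  (via 7)
5: 5.6  (via 9)
8: 6.3  (via 0)
2: 8.4  (via 9)
Shortest route: 0–3–9–2 = 8.4 kPa.

8.4 kPa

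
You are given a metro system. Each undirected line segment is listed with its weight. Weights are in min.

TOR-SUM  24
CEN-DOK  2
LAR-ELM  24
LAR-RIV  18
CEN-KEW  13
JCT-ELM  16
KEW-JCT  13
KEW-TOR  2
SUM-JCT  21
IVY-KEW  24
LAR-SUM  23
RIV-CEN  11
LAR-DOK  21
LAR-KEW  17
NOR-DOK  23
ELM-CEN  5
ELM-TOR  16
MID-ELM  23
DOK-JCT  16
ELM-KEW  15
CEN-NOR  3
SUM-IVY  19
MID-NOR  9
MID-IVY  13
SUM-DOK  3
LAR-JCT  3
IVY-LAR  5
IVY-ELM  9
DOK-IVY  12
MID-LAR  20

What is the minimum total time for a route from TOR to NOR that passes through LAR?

40 min

Best TOR to LAR: TOR → KEW → JCT → LAR costing 18
Best LAR to NOR: LAR → IVY → ELM → CEN → NOR costing 22
Total via LAR: 18 + 22 = 40 min.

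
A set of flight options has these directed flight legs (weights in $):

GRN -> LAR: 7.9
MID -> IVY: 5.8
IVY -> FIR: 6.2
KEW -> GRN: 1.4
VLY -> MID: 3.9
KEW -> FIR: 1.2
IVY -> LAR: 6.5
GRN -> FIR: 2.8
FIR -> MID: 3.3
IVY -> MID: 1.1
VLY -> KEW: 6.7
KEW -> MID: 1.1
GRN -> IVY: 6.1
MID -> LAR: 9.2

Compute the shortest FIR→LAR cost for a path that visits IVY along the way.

Shortest FIR→IVY: FIR → MID → IVY = 9.1
Shortest IVY→LAR: IVY → LAR = 6.5
Total via IVY: 9.1 + 6.5 = $15.6.

$15.6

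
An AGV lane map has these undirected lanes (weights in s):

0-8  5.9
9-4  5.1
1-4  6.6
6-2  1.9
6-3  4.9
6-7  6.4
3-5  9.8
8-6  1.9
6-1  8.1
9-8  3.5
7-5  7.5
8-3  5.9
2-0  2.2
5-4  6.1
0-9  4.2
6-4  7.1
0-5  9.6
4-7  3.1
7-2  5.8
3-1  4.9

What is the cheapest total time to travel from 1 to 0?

12.2 s

Running Dijkstra from 1:
1: 0
3: 4.9  (via 1)
4: 6.6  (via 1)
6: 8.1  (via 1)
7: 9.7  (via 4)
2: 10  (via 6)
8: 10  (via 6)
9: 11.7  (via 4)
0: 12.2  (via 2)
Shortest route: 1 → 6 → 2 → 0 = 12.2 s.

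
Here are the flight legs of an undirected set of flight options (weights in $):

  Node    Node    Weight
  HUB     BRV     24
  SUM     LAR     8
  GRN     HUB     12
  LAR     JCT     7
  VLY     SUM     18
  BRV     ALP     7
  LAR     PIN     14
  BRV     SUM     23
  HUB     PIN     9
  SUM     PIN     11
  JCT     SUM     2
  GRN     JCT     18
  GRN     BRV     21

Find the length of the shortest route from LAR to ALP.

$38

Settle nodes by increasing distance from LAR:
LAR: 0
JCT: 7  (via LAR)
SUM: 8  (via LAR)
PIN: 14  (via LAR)
HUB: 23  (via PIN)
GRN: 25  (via JCT)
VLY: 26  (via SUM)
BRV: 31  (via SUM)
ALP: 38  (via BRV)
Shortest route: LAR → SUM → BRV → ALP = $38.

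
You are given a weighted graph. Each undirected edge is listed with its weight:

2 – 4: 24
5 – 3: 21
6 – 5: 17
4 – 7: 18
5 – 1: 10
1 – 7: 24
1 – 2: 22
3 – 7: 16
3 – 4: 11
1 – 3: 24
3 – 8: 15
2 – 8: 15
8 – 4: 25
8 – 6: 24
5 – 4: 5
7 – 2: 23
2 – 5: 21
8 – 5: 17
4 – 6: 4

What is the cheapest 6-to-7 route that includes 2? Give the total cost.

Best 6 to 2: 6 → 4 → 2 costing 28
Best 2 to 7: 2 → 7 costing 23
Total via 2: 28 + 23 = 51.

51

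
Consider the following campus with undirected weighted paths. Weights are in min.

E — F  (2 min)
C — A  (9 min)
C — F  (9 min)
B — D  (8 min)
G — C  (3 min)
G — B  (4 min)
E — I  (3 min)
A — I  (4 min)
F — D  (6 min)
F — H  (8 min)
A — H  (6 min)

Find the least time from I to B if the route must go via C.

Best I to C: I–A–C costing 13
Shortest C→B: C–G–B = 7
Total via C: 13 + 7 = 20 min.

20 min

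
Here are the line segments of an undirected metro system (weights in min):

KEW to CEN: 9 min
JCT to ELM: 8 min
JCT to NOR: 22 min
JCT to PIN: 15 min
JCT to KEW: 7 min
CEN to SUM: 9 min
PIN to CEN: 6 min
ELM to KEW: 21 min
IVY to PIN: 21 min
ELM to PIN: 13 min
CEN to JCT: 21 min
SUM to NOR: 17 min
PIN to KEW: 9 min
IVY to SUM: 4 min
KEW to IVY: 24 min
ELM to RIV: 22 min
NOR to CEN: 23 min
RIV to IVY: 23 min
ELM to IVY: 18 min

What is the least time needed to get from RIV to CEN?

Shortest distances from RIV:
RIV: 0
ELM: 22  (via RIV)
IVY: 23  (via RIV)
SUM: 27  (via IVY)
JCT: 30  (via ELM)
PIN: 35  (via ELM)
CEN: 36  (via SUM)
Shortest route: RIV → IVY → SUM → CEN = 36 min.

36 min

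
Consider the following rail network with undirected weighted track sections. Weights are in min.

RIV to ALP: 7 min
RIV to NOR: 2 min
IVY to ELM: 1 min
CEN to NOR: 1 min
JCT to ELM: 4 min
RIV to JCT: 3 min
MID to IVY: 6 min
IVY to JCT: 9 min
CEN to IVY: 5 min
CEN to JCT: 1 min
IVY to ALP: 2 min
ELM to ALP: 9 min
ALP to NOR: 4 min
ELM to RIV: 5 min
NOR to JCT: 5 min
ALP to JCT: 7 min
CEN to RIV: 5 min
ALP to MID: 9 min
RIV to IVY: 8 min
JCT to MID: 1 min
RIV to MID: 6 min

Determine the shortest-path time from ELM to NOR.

Settle nodes by increasing distance from ELM:
ELM: 0
IVY: 1  (via ELM)
ALP: 3  (via IVY)
JCT: 4  (via ELM)
RIV: 5  (via ELM)
MID: 5  (via JCT)
CEN: 5  (via JCT)
NOR: 6  (via CEN)
Shortest route: ELM → JCT → CEN → NOR = 6 min.

6 min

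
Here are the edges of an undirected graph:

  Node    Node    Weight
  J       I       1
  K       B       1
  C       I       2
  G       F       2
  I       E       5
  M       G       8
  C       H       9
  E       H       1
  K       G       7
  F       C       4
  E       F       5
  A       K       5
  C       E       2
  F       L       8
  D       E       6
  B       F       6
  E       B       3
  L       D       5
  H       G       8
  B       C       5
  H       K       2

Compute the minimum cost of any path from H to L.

Candidate routes:
H - E - D - L: 1+6+5 = 12
H - E - F - L: 1+5+8 = 14
H - E - C - F - L: 1+2+4+8 = 15
Cheapest is H - E - D - L at 12.

12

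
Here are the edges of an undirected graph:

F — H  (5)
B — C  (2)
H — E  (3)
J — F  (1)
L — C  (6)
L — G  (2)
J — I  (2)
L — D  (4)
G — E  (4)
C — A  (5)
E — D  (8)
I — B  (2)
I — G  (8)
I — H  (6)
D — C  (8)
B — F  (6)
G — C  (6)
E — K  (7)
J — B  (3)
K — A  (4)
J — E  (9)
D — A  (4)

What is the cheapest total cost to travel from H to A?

14

Candidate routes:
H - E - K - A: 3+7+4 = 14
H - I - B - C - A: 6+2+2+5 = 15
H - E - D - A: 3+8+4 = 15
The minimum is 14 via H - E - K - A.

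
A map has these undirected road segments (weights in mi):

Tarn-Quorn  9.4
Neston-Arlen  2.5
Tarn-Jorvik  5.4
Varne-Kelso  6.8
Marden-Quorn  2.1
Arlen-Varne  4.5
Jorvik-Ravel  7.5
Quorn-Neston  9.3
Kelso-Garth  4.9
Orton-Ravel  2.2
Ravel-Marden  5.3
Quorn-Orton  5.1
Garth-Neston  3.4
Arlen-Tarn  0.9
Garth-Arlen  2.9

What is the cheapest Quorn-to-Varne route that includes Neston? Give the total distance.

16.3 mi

Best Quorn to Neston: Quorn–Neston costing 9.3
Best Neston to Varne: Neston–Arlen–Varne costing 7
Total via Neston: 9.3 + 7 = 16.3 mi.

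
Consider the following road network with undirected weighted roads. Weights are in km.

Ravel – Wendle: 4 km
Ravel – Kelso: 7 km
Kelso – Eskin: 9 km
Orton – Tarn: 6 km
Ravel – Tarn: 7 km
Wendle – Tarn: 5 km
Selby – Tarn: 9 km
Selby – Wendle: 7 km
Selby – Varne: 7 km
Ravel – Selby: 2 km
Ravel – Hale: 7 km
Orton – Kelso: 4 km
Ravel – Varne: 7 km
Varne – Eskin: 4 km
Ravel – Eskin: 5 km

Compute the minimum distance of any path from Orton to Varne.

17 km

Settle nodes by increasing distance from Orton:
Orton: 0
Kelso: 4  (via Orton)
Tarn: 6  (via Orton)
Wendle: 11  (via Tarn)
Ravel: 11  (via Kelso)
Eskin: 13  (via Kelso)
Selby: 13  (via Ravel)
Varne: 17  (via Eskin)
Shortest route: Orton → Kelso → Eskin → Varne = 17 km.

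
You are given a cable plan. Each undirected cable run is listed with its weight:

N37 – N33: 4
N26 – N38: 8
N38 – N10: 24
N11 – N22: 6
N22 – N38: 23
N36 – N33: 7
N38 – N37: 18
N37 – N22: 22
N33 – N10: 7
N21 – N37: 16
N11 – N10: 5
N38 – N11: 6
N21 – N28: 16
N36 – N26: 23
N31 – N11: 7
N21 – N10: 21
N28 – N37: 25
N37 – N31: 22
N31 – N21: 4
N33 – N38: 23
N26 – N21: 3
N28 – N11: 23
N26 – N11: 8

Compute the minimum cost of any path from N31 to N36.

Running Dijkstra from N31:
N31: 0
N21: 4  (via N31)
N11: 7  (via N31)
N26: 7  (via N21)
N10: 12  (via N11)
N38: 13  (via N11)
N22: 13  (via N11)
N33: 19  (via N10)
N37: 20  (via N21)
N28: 20  (via N21)
N36: 26  (via N33)
Shortest route: N31 → N11 → N10 → N33 → N36 = 26.

26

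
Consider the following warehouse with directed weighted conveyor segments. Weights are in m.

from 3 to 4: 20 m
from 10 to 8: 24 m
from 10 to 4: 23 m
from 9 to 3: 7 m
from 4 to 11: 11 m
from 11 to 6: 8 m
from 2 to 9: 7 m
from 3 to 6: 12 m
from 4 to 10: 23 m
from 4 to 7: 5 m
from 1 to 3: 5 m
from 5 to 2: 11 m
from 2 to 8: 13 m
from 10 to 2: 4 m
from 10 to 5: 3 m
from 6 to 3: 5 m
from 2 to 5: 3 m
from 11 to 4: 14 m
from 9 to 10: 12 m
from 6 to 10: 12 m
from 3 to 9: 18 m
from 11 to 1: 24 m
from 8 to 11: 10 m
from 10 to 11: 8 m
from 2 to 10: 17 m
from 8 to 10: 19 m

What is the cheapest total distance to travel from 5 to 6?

Candidate routes:
5 - 2 - 10 - 11 - 6: 11+17+8+8 = 44
5 - 2 - 9 - 3 - 6: 11+7+7+12 = 37
5 - 2 - 8 - 11 - 6: 11+13+10+8 = 42
Cheapest is 5 - 2 - 9 - 3 - 6 at 37 m.

37 m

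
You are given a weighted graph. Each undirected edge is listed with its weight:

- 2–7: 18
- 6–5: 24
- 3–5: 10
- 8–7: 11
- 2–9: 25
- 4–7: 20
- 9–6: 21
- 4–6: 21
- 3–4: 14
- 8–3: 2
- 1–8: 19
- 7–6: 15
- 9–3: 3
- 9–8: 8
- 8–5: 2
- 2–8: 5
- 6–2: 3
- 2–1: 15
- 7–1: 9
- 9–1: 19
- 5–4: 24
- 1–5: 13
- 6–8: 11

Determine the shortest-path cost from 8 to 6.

8

Running Dijkstra from 8:
8: 0
3: 2  (via 8)
5: 2  (via 8)
2: 5  (via 8)
9: 5  (via 3)
6: 8  (via 2)
Shortest route: 8–2–6 = 8.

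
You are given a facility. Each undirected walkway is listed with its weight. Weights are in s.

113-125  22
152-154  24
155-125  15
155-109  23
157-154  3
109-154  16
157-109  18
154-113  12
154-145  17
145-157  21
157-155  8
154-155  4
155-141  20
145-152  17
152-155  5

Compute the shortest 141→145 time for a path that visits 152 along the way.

Shortest 141→152: 141 → 155 → 152 = 25
Shortest 152→145: 152 → 145 = 17
Total via 152: 25 + 17 = 42 s.

42 s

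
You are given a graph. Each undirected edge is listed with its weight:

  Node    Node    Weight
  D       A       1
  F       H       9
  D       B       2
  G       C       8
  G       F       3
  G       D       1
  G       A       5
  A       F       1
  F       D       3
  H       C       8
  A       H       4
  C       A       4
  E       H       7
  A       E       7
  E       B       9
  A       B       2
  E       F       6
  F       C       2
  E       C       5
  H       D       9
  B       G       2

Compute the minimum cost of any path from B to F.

3

Running Dijkstra from B:
B: 0
A: 2  (via B)
D: 2  (via B)
G: 2  (via B)
F: 3  (via A)
Shortest route: B–A–F = 3.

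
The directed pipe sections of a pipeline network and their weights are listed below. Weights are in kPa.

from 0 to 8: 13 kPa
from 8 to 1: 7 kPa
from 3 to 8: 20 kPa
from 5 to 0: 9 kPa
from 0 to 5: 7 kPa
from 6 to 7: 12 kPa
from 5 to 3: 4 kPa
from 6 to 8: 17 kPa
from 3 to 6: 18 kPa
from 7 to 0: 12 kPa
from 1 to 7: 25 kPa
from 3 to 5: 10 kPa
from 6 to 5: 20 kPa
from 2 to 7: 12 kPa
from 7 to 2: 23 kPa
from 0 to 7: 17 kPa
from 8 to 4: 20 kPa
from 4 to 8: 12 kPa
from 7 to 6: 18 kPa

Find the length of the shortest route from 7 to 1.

Shortest distances from 7:
7: 0
0: 12  (via 7)
6: 18  (via 7)
5: 19  (via 0)
2: 23  (via 7)
3: 23  (via 5)
8: 25  (via 0)
1: 32  (via 8)
Shortest route: 7–0–8–1 = 32 kPa.

32 kPa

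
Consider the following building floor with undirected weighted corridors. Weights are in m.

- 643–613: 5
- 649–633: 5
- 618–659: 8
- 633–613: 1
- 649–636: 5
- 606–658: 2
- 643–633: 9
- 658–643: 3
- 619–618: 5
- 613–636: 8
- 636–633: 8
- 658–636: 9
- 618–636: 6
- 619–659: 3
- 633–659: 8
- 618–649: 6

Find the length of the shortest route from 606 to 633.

11 m

Settle nodes by increasing distance from 606:
606: 0
658: 2  (via 606)
643: 5  (via 658)
613: 10  (via 643)
633: 11  (via 613)
Shortest route: 606 → 658 → 643 → 613 → 633 = 11 m.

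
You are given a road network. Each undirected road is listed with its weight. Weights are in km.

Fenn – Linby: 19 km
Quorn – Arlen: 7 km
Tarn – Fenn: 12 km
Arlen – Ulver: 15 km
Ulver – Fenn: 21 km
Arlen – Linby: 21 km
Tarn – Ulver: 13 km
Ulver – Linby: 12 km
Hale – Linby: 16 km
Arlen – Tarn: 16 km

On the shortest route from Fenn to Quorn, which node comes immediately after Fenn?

Tarn

Enumerating some paths:
Fenn–Linby–Arlen–Quorn: 19+21+7 = 47
Fenn–Tarn–Ulver–Arlen–Quorn: 12+13+15+7 = 47
Fenn–Tarn–Arlen–Quorn: 12+16+7 = 35
Fenn–Ulver–Arlen–Quorn: 21+15+7 = 43
The minimum is 35 km via Fenn–Tarn–Arlen–Quorn.
So from Fenn the first move is to Tarn.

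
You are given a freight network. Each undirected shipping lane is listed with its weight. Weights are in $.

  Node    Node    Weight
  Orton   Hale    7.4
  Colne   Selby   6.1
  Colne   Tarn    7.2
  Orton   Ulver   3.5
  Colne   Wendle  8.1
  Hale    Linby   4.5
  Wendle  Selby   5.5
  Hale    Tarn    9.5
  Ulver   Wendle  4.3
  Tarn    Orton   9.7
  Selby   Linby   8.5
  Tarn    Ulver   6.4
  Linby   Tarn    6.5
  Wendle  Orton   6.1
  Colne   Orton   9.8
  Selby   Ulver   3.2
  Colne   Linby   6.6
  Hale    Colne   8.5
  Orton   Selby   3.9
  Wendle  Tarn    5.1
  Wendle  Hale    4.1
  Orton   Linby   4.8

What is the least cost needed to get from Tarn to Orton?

$9.7

Shortest distances from Tarn:
Tarn: 0
Wendle: 5.1  (via Tarn)
Ulver: 6.4  (via Tarn)
Linby: 6.5  (via Tarn)
Colne: 7.2  (via Tarn)
Hale: 9.2  (via Wendle)
Selby: 9.6  (via Ulver)
Orton: 9.7  (via Tarn)
Shortest route: Tarn → Orton = $9.7.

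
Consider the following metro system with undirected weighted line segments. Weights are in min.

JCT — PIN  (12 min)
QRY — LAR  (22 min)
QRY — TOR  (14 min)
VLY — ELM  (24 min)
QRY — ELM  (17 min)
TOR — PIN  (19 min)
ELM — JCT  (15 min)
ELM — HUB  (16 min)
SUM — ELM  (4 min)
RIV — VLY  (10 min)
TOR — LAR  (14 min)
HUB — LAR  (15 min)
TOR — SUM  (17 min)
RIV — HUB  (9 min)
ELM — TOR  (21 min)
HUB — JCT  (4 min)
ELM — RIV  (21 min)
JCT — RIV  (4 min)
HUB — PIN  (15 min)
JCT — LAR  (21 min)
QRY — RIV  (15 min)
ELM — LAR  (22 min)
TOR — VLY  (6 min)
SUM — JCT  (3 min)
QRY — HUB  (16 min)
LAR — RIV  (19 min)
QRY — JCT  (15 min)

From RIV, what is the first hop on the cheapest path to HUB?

JCT

Enumerating some paths:
RIV–HUB: 9 = 9
RIV–JCT–HUB: 4+4 = 8
Cheapest is RIV–JCT–HUB at 8 min.
So from RIV the first move is to JCT.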